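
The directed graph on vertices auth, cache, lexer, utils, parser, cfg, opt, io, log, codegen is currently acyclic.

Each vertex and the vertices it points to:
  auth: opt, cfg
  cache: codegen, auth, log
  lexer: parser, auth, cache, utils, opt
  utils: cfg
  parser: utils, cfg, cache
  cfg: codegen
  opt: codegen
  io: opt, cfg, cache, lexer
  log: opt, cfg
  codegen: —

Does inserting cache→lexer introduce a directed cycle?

Yes

Adding cache→lexer creates a cycle iff lexer can already reach cache.
Path from lexer: lexer → cache.
So lexer → … → cache → lexer is a cycle.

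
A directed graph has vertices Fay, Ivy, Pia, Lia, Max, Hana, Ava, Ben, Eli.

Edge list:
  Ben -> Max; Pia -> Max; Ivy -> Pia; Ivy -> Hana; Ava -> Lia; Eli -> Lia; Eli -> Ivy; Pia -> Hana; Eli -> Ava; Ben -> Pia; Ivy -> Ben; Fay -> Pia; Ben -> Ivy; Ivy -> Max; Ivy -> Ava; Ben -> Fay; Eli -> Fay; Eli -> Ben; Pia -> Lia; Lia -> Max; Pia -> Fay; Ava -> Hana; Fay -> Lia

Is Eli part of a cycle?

Eli lies on a cycle iff there is a path from Eli back to itself.
Exploring from Eli, it never reaches itself; equivalently, its strongly connected component is a singleton.

No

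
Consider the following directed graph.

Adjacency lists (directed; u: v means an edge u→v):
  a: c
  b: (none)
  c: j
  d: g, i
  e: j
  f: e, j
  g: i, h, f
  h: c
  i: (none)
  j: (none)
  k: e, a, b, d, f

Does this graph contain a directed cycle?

DFS with white/gray/black marking, starting from f:
f gray
  e gray
    j gray
    j black
  e black
  f→j: j black — skip
f black
a gray
  c gray
    c→j: j black — skip
  c black
a black
b gray
b black
d gray
  g gray
    i gray
    i black
    h gray
      h→c: c black — skip
    h black
    g→f: f black — skip
  g black
  d→i: i black — skip
d black
k gray
  k→e: e black — skip
  k→a: a black — skip
  k→b: b black — skip
  k→d: d black — skip
  k→f: f black — skip
k black
Every edge goes to a white or black vertex — no back edge, so the graph is acyclic.

No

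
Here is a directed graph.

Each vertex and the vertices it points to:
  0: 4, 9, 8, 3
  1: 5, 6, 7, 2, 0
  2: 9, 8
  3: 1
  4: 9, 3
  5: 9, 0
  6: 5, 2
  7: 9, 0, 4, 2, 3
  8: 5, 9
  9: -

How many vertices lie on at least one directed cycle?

A vertex is on a directed cycle iff it belongs to a strongly connected component of size ≥ 2 (or has a self-loop).
The vertices on cycles are {0, 1, 2, 3, 4, 5, 6, 7, 8} — 9 in total.

9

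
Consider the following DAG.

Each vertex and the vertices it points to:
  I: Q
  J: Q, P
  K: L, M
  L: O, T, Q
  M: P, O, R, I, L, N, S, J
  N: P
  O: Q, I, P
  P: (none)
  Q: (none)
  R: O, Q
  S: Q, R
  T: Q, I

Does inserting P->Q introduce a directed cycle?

Adding P→Q creates a cycle iff Q can already reach P.
Explore from Q: no path reaches P. The graph stays acyclic.

No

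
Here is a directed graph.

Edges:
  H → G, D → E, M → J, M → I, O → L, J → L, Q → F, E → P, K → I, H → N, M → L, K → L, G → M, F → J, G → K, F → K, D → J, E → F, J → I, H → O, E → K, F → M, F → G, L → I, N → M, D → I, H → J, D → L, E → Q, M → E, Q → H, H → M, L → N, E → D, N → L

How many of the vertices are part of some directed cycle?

A vertex is on a directed cycle iff it belongs to a strongly connected component of size ≥ 2 (or has a self-loop).
The vertices on cycles are {D, E, F, G, H, J, K, L, M, N, O, Q} — 12 in total.

12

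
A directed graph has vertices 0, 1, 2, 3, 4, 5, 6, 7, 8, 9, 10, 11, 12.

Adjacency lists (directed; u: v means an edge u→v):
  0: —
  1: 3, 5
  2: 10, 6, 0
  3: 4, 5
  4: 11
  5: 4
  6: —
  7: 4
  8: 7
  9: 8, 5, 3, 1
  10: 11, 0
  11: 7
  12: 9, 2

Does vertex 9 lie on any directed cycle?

No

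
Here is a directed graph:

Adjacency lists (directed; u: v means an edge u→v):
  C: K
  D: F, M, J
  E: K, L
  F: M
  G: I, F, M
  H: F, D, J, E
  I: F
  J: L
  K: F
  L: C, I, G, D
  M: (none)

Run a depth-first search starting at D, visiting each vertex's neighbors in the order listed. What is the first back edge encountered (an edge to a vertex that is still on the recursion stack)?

L->D

DFS from D (visiting each vertex's neighbors in the order listed); mark gray on enter, black on exit:
D gray
  F gray
    M gray
    M black
  F black
  D→M: M black — skip
  J gray
    L gray
      C gray
        K gray
          K→F: F black — skip
        K black
      C black
      I gray
        I→F: F black — skip
      I black
      G gray
        G→I: I black — skip
        G→F: F black — skip
        G→M: M black — skip
      G black
      L→D: D is gray → back edge
First back edge: L → D.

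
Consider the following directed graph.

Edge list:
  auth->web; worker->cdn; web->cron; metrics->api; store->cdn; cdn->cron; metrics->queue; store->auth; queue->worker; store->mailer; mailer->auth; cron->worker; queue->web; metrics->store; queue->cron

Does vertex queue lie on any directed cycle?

No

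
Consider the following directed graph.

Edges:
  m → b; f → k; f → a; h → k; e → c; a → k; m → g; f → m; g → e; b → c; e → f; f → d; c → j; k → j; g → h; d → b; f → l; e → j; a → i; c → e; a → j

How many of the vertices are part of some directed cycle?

7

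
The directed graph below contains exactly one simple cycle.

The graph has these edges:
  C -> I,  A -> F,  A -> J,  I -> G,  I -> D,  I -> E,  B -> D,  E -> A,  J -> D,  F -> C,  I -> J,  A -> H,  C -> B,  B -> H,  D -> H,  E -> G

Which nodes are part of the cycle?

A, C, E, F, I

DFS with gray/black marking from C:
C gray
  B gray
    D gray
      H gray
      H black
    D black
    B→H: H black — skip
  B black
  I gray
    J gray
      J→D: D black — skip
    J black
    G gray
    G black
    E gray
      A gray
        F gray
          F→C: C is gray → back edge
Back edge closes the cycle C → I → E → A → F → C; its vertices are {A, C, E, F, I}.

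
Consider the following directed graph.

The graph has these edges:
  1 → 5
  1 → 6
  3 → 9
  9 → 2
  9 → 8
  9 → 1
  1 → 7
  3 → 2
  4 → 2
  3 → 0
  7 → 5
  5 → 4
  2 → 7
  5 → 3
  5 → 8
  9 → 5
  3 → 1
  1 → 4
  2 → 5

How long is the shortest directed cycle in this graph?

For each vertex v, BFS finds the shortest path from v back to v.
The shortest such closed walk is 3 → 1 → 5 → 3, length 3.

3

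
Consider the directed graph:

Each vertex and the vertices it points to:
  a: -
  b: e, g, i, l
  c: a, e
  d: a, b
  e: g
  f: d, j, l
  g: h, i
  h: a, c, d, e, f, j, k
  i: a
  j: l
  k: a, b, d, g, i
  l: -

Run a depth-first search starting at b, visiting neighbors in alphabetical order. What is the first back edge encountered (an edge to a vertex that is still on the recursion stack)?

c->e

DFS from b (visiting neighbors in alphabetical order); mark gray on enter, black on exit:
b gray
  e gray
    g gray
      h gray
        a gray
        a black
        c gray
          c→a: a black — skip
          c→e: e is gray → back edge
First back edge: c → e.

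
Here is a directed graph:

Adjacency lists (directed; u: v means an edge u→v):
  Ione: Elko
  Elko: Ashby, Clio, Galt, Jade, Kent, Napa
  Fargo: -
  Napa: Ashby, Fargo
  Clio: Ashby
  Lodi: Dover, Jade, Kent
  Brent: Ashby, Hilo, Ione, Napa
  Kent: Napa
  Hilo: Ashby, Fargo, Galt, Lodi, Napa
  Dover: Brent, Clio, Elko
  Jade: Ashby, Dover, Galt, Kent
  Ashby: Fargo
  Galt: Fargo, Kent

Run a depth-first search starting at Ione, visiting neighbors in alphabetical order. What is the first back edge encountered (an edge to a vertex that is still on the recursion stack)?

DFS from Ione (visiting neighbors in alphabetical order); mark gray on enter, black on exit:
Ione gray
  Elko gray
    Ashby gray
      Fargo gray
      Fargo black
    Ashby black
    Clio gray
      Clio→Ashby: Ashby black — skip
    Clio black
    Galt gray
      Galt→Fargo: Fargo black — skip
      Kent gray
        Napa gray
          Napa→Ashby: Ashby black — skip
          Napa→Fargo: Fargo black — skip
        Napa black
      Kent black
    Galt black
    Jade gray
      Jade→Ashby: Ashby black — skip
      Dover gray
        Brent gray
          Brent→Ashby: Ashby black — skip
          Hilo gray
            Hilo→Ashby: Ashby black — skip
            Hilo→Fargo: Fargo black — skip
            Hilo→Galt: Galt black — skip
            Lodi gray
              Lodi→Dover: Dover is gray → back edge
First back edge: Lodi → Dover.

Lodi->Dover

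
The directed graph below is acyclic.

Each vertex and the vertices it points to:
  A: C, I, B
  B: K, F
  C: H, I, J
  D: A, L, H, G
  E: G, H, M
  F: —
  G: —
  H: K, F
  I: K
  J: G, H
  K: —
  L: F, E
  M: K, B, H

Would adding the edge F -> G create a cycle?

No

Adding F→G creates a cycle iff G can already reach F.
Explore from G: no path reaches F. The graph stays acyclic.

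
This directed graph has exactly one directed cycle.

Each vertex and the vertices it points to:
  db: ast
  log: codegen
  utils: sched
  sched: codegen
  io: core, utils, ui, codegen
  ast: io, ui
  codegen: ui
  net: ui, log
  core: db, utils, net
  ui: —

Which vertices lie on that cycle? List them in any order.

DFS with gray/black marking from core:
core gray
  db gray
    ast gray
      io gray
        io→core: core is gray → back edge
Back edge closes the cycle core → db → ast → io → core; its vertices are {db, io, ast, core}.

db, io, ast, core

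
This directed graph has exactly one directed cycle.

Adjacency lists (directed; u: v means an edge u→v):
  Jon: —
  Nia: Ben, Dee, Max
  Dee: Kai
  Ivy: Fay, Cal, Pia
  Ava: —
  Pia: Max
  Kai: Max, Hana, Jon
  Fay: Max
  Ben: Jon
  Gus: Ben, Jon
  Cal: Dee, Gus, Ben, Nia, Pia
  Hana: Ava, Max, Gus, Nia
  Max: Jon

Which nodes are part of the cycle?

Dee, Kai, Nia, Hana

DFS with gray/black marking from Dee:
Dee gray
  Kai gray
    Max gray
      Jon gray
      Jon black
    Max black
    Hana gray
      Ava gray
      Ava black
      Hana→Max: Max black — skip
      Gus gray
        Ben gray
          Ben→Jon: Jon black — skip
        Ben black
        Gus→Jon: Jon black — skip
      Gus black
      Nia gray
        Nia→Ben: Ben black — skip
        Nia→Dee: Dee is gray → back edge
Back edge closes the cycle Dee → Kai → Hana → Nia → Dee; its vertices are {Dee, Kai, Nia, Hana}.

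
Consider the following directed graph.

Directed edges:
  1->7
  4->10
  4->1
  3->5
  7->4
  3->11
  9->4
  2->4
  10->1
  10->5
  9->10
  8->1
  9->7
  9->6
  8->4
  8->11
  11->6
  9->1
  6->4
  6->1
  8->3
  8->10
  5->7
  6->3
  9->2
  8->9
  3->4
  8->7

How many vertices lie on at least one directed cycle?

A vertex is on a directed cycle iff it belongs to a strongly connected component of size ≥ 2 (or has a self-loop).
The vertices on cycles are {1, 3, 4, 5, 6, 7, 10, 11} — 8 in total.

8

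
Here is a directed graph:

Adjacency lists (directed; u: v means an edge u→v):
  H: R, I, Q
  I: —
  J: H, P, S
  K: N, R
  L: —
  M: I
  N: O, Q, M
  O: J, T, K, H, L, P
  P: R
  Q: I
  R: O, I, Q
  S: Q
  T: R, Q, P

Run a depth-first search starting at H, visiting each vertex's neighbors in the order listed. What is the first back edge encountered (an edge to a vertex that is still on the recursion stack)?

DFS from H (visiting each vertex's neighbors in the order listed); mark gray on enter, black on exit:
H gray
  R gray
    O gray
      J gray
        J→H: H is gray → back edge
First back edge: J → H.

J->H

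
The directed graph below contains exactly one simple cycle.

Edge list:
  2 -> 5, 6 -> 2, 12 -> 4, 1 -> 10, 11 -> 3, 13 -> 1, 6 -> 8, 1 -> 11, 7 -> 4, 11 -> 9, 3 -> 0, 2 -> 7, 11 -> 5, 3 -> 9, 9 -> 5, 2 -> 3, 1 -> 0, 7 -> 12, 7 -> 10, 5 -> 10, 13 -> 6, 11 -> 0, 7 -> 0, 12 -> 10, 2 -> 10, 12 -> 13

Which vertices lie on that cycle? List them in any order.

2, 6, 7, 12, 13

DFS with gray/black marking from 13:
13 gray
  6 gray
    8 gray
    8 black
    2 gray
      10 gray
      10 black
      7 gray
        12 gray
          4 gray
          4 black
          12→10: 10 black — skip
          12→13: 13 is gray → back edge
Back edge closes the cycle 13 → 6 → 2 → 7 → 12 → 13; its vertices are {2, 6, 7, 12, 13}.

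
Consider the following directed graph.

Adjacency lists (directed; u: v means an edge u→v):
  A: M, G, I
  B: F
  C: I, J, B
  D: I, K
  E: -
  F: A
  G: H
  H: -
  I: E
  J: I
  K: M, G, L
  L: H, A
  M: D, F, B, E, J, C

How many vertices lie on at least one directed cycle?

A vertex is on a directed cycle iff it belongs to a strongly connected component of size ≥ 2 (or has a self-loop).
The vertices on cycles are {A, B, C, D, F, K, L, M} — 8 in total.

8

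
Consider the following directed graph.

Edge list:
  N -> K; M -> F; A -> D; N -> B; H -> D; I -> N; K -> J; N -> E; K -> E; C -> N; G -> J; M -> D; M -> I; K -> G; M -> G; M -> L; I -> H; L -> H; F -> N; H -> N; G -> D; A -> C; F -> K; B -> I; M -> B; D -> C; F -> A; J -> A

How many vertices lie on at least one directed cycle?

A vertex is on a directed cycle iff it belongs to a strongly connected component of size ≥ 2 (or has a self-loop).
The vertices on cycles are {A, B, C, D, G, H, I, J, K, N} — 10 in total.

10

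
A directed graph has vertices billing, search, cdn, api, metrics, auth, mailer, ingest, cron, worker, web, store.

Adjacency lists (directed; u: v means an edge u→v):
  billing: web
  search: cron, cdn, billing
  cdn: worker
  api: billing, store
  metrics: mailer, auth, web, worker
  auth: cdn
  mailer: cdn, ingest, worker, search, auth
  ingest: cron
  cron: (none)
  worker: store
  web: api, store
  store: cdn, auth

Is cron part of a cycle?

No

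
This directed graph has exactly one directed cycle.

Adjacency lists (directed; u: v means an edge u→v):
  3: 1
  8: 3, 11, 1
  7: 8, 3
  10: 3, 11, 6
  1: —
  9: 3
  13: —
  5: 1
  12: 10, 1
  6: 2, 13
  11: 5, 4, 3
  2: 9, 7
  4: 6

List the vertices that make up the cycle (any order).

DFS with gray/black marking from 6:
6 gray
  2 gray
    9 gray
      3 gray
        1 gray
        1 black
      3 black
    9 black
    7 gray
      8 gray
        8→3: 3 black — skip
        11 gray
          5 gray
            5→1: 1 black — skip
          5 black
          4 gray
            4→6: 6 is gray → back edge
Back edge closes the cycle 6 → 2 → 7 → 8 → 11 → 4 → 6; its vertices are {2, 4, 6, 7, 8, 11}.

2, 4, 6, 7, 8, 11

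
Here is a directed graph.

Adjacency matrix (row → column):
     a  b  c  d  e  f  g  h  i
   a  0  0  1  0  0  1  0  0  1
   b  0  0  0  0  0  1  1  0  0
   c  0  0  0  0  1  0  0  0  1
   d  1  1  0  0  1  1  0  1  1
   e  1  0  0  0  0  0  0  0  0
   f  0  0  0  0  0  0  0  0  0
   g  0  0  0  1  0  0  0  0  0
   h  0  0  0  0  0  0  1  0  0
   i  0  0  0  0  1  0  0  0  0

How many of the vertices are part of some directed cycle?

A vertex is on a directed cycle iff it belongs to a strongly connected component of size ≥ 2 (or has a self-loop).
The vertices on cycles are {a, b, c, d, e, g, h, i} — 8 in total.

8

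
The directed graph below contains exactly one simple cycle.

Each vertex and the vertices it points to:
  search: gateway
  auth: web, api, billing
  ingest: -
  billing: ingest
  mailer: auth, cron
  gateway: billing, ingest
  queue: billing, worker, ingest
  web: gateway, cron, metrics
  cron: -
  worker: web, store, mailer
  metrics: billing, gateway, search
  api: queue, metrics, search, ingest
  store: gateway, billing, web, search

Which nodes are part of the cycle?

DFS with gray/black marking from worker:
worker gray
  web gray
    gateway gray
      billing gray
        ingest gray
        ingest black
      billing black
      gateway→ingest: ingest black — skip
    gateway black
    cron gray
    cron black
    metrics gray
      metrics→billing: billing black — skip
      metrics→gateway: gateway black — skip
      search gray
        search→gateway: gateway black — skip
      search black
    metrics black
  web black
  store gray
    store→gateway: gateway black — skip
    store→billing: billing black — skip
    store→web: web black — skip
    store→search: search black — skip
  store black
  mailer gray
    auth gray
      auth→web: web black — skip
      api gray
        queue gray
          queue→billing: billing black — skip
          queue→worker: worker is gray → back edge
Back edge closes the cycle worker → mailer → auth → api → queue → worker; its vertices are {api, auth, queue, mailer, worker}.

api, auth, queue, mailer, worker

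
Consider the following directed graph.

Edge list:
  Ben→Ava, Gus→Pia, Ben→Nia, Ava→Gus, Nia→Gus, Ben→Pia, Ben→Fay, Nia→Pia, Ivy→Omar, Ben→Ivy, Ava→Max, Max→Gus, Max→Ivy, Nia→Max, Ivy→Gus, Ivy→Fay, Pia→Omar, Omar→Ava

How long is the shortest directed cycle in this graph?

4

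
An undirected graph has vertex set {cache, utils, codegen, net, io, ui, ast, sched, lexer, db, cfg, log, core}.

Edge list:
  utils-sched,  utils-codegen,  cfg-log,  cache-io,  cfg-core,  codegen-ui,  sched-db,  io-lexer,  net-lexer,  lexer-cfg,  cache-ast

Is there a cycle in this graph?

DFS, tracking each vertex's parent; an edge to a visited non-parent vertex closes a cycle.
Start from db:
visit db (parent –)
  visit sched (parent db)
    sched–db: parent, skip
    visit utils (parent sched)
      visit codegen (parent utils)
        visit ui (parent codegen)
          ui–codegen: parent, skip
        codegen–utils: parent, skip
      utils–sched: parent, skip
visit cache (parent –)
  visit ast (parent cache)
    ast–cache: parent, skip
  visit io (parent cache)
    io–cache: parent, skip
    visit lexer (parent io)
      lexer–io: parent, skip
      visit net (parent lexer)
        net–lexer: parent, skip
      visit cfg (parent lexer)
        visit core (parent cfg)
          core–cfg: parent, skip
        visit log (parent cfg)
          log–cfg: parent, skip
        cfg–lexer: parent, skip
No non-parent visited neighbor found — the graph is a forest.

No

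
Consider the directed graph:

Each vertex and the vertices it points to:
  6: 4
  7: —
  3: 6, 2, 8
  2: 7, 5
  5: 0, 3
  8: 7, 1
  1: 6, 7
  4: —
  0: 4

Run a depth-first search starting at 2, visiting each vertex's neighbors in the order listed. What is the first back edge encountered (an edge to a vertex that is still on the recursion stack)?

3→2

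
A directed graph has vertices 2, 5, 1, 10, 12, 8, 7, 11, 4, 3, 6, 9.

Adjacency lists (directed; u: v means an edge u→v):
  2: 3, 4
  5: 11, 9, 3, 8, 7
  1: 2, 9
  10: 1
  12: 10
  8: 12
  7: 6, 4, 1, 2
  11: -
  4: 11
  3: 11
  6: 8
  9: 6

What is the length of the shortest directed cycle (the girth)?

For each vertex v, BFS finds the shortest path from v back to v.
The shortest such closed walk is 1 → 9 → 6 → 8 → 12 → 10 → 1, length 6.

6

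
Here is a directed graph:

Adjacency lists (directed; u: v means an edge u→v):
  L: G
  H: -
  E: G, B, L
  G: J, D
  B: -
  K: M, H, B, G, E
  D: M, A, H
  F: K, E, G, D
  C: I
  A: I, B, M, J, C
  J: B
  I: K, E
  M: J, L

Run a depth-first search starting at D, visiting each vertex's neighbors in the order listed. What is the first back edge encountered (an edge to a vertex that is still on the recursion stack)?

G->D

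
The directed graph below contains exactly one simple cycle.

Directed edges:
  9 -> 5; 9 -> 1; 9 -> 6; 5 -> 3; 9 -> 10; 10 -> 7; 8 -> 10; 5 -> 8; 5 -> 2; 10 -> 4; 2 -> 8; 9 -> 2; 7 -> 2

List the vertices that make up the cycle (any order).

2, 7, 8, 10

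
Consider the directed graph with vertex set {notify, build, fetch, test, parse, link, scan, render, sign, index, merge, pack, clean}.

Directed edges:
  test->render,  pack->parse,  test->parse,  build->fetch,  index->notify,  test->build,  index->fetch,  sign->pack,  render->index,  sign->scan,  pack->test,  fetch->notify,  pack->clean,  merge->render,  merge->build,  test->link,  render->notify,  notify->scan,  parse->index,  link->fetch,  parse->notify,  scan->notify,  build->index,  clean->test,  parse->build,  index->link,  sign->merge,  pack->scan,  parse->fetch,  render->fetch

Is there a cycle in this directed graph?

DFS with white/gray/black marking, starting from fetch:
fetch gray
  notify gray
    scan gray
      scan→notify: notify is gray → back edge
Back edge found, so a cycle exists: notify → scan → notify.

Yes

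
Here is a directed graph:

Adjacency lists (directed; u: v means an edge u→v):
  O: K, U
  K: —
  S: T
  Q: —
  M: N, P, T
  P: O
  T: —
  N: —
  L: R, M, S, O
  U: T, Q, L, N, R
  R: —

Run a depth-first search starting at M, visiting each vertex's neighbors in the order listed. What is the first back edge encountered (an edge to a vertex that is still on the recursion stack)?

DFS from M (visiting each vertex's neighbors in the order listed); mark gray on enter, black on exit:
M gray
  N gray
  N black
  P gray
    O gray
      K gray
      K black
      U gray
        T gray
        T black
        Q gray
        Q black
        L gray
          R gray
          R black
          L→M: M is gray → back edge
First back edge: L → M.

L->M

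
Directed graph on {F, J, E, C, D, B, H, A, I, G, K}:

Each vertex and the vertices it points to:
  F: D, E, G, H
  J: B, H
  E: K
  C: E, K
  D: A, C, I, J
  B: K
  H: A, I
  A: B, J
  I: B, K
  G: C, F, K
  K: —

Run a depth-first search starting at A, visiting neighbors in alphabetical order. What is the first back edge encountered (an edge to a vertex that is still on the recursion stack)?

DFS from A (visiting neighbors in alphabetical order); mark gray on enter, black on exit:
A gray
  B gray
    K gray
    K black
  B black
  J gray
    J→B: B black — skip
    H gray
      H→A: A is gray → back edge
First back edge: H → A.

H→A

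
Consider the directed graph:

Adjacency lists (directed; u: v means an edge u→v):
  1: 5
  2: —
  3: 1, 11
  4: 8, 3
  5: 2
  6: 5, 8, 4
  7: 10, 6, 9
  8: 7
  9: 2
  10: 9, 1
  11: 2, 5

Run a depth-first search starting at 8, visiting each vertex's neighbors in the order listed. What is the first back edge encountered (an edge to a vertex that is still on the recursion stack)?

6→8

DFS from 8 (visiting each vertex's neighbors in the order listed); mark gray on enter, black on exit:
8 gray
  7 gray
    10 gray
      9 gray
        2 gray
        2 black
      9 black
      1 gray
        5 gray
          5→2: 2 black — skip
        5 black
      1 black
    10 black
    6 gray
      6→5: 5 black — skip
      6→8: 8 is gray → back edge
First back edge: 6 → 8.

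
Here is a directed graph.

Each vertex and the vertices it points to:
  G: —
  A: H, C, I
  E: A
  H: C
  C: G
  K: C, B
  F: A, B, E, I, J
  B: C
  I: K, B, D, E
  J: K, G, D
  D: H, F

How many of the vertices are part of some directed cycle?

6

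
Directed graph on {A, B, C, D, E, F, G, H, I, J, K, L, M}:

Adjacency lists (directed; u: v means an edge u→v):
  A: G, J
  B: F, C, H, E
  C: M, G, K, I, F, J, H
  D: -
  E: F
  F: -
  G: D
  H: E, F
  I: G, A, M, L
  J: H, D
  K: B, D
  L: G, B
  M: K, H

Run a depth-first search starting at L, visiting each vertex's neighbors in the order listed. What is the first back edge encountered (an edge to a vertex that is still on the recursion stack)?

K→B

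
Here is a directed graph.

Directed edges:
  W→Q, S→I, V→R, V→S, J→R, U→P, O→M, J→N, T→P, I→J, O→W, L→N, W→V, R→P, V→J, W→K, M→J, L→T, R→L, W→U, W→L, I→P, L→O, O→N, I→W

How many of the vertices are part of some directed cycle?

9

A vertex is on a directed cycle iff it belongs to a strongly connected component of size ≥ 2 (or has a self-loop).
The vertices on cycles are {I, J, L, M, O, R, S, V, W} — 9 in total.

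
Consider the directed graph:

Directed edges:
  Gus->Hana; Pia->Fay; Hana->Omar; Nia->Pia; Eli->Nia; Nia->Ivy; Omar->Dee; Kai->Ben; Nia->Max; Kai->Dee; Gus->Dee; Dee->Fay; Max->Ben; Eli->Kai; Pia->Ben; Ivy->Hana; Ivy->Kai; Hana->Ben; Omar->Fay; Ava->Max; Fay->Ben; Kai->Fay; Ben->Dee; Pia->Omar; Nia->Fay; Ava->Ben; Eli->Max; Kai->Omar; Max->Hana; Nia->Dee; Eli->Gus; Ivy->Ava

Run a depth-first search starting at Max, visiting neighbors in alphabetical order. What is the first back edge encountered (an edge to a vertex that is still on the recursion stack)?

DFS from Max (visiting neighbors in alphabetical order); mark gray on enter, black on exit:
Max gray
  Ben gray
    Dee gray
      Fay gray
        Fay→Ben: Ben is gray → back edge
First back edge: Fay → Ben.

Fay->Ben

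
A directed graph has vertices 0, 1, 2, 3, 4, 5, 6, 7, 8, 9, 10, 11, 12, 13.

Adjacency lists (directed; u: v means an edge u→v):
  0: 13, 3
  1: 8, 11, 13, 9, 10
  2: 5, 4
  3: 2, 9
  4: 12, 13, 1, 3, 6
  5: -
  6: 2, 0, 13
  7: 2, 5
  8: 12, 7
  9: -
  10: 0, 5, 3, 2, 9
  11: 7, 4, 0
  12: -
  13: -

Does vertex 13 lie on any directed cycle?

No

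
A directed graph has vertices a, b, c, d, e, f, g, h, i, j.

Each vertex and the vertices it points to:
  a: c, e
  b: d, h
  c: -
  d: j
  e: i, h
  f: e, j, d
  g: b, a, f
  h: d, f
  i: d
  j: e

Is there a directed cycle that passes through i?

Yes

i is on a cycle iff i can reach itself via ≥1 edge.
i → d → j → e → i — yes.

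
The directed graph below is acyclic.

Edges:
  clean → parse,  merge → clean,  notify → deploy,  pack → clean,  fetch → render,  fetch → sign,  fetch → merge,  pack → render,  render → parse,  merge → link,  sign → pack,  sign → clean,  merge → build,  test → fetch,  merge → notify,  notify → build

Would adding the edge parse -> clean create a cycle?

Yes

Adding parse→clean creates a cycle iff clean can already reach parse.
Path from clean: clean → parse.
So clean → … → parse → clean is a cycle.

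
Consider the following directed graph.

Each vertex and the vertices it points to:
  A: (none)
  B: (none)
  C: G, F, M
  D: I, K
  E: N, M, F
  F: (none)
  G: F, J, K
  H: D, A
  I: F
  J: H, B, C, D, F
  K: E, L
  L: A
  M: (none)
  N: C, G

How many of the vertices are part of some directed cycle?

8

A vertex is on a directed cycle iff it belongs to a strongly connected component of size ≥ 2 (or has a self-loop).
The vertices on cycles are {C, D, E, G, H, J, K, N} — 8 in total.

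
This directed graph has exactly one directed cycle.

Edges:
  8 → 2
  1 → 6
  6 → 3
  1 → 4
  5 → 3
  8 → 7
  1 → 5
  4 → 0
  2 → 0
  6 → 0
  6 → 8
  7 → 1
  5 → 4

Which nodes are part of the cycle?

1, 6, 7, 8

DFS with gray/black marking from 1:
1 gray
  6 gray
    3 gray
    3 black
    0 gray
    0 black
    8 gray
      7 gray
        7→1: 1 is gray → back edge
Back edge closes the cycle 1 → 6 → 8 → 7 → 1; its vertices are {1, 6, 7, 8}.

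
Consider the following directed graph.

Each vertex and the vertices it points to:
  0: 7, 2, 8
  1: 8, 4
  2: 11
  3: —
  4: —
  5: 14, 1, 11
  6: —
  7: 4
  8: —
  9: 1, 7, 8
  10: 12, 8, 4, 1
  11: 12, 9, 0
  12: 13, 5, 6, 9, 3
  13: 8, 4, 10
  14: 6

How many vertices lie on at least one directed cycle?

7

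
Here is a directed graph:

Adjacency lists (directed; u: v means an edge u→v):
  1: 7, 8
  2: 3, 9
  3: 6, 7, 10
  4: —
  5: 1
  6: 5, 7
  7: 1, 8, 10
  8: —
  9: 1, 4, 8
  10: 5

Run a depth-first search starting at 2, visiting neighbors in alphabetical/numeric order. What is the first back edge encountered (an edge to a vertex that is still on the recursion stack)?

7->1

DFS from 2 (visiting neighbors in alphabetical/numeric order); mark gray on enter, black on exit:
2 gray
  3 gray
    6 gray
      5 gray
        1 gray
          7 gray
            7→1: 1 is gray → back edge
First back edge: 7 → 1.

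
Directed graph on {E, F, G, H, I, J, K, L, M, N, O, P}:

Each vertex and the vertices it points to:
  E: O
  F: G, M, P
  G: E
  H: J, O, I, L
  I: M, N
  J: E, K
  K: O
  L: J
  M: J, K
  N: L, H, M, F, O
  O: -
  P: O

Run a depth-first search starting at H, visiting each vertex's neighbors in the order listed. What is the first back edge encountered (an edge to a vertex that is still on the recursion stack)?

N->H

DFS from H (visiting each vertex's neighbors in the order listed); mark gray on enter, black on exit:
H gray
  J gray
    E gray
      O gray
      O black
    E black
    K gray
      K→O: O black — skip
    K black
  J black
  H→O: O black — skip
  I gray
    M gray
      M→J: J black — skip
      M→K: K black — skip
    M black
    N gray
      L gray
        L→J: J black — skip
      L black
      N→H: H is gray → back edge
First back edge: N → H.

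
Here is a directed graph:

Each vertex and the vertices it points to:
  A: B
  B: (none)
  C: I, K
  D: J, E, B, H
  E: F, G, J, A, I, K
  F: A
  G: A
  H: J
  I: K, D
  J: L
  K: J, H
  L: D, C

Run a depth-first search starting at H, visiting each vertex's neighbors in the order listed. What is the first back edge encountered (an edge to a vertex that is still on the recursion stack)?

DFS from H (visiting each vertex's neighbors in the order listed); mark gray on enter, black on exit:
H gray
  J gray
    L gray
      D gray
        D→J: J is gray → back edge
First back edge: D → J.

D→J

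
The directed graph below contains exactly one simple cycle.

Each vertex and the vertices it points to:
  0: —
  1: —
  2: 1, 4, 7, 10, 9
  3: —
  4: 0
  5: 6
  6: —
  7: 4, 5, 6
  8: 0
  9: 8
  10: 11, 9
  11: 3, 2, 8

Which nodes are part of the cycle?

2, 10, 11

DFS with gray/black marking from 11:
11 gray
  3 gray
  3 black
  2 gray
    1 gray
    1 black
    4 gray
      0 gray
      0 black
    4 black
    7 gray
      7→4: 4 black — skip
      5 gray
        6 gray
        6 black
      5 black
      7→6: 6 black — skip
    7 black
    10 gray
      10→11: 11 is gray → back edge
Back edge closes the cycle 11 → 2 → 10 → 11; its vertices are {2, 10, 11}.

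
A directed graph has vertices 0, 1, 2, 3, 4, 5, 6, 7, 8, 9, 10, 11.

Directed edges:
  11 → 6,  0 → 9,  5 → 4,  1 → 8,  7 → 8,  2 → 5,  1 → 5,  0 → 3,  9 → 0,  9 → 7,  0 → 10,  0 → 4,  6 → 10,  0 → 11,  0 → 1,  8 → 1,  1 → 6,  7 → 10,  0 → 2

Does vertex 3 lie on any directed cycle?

No

3 lies on a cycle iff there is a path from 3 back to itself.
Exploring from 3, it never reaches itself; equivalently, its strongly connected component is a singleton.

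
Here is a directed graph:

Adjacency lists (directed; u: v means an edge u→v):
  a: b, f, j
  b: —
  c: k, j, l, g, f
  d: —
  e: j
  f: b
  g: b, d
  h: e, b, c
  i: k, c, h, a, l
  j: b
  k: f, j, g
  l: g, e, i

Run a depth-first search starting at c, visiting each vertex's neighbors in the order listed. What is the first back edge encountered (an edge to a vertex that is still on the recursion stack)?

DFS from c (visiting each vertex's neighbors in the order listed); mark gray on enter, black on exit:
c gray
  k gray
    f gray
      b gray
      b black
    f black
    j gray
      j→b: b black — skip
    j black
    g gray
      g→b: b black — skip
      d gray
      d black
    g black
  k black
  c→j: j black — skip
  l gray
    l→g: g black — skip
    e gray
      e→j: j black — skip
    e black
    i gray
      i→k: k black — skip
      i→c: c is gray → back edge
First back edge: i → c.

i->c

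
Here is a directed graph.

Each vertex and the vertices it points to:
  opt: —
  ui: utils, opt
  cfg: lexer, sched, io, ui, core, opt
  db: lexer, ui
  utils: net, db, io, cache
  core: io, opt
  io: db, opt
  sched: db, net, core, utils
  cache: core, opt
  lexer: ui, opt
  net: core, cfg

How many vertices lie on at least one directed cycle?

10

A vertex is on a directed cycle iff it belongs to a strongly connected component of size ≥ 2 (or has a self-loop).
The vertices on cycles are {db, io, ui, cfg, net, core, cache, lexer, sched, utils} — 10 in total.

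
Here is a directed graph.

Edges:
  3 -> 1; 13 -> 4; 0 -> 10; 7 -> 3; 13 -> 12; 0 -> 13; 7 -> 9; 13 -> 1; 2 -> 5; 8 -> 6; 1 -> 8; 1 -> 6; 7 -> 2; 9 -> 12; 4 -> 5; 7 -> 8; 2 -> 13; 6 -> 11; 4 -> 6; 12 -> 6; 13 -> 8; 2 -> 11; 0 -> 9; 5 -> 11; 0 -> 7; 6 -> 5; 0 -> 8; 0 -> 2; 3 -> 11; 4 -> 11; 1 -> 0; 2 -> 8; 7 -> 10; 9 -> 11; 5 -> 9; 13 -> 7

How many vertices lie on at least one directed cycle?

10

A vertex is on a directed cycle iff it belongs to a strongly connected component of size ≥ 2 (or has a self-loop).
The vertices on cycles are {0, 1, 2, 3, 5, 6, 7, 9, 12, 13} — 10 in total.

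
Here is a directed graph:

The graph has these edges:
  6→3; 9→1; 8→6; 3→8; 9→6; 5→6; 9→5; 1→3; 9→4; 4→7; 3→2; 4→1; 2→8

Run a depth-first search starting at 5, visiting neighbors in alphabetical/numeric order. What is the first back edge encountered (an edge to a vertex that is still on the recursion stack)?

DFS from 5 (visiting neighbors in alphabetical/numeric order); mark gray on enter, black on exit:
5 gray
  6 gray
    3 gray
      2 gray
        8 gray
          8→6: 6 is gray → back edge
First back edge: 8 → 6.

8->6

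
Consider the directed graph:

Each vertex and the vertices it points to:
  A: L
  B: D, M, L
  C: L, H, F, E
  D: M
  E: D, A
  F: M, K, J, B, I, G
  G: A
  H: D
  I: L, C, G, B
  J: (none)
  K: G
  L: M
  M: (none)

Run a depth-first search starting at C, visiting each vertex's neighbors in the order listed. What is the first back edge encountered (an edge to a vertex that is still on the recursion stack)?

DFS from C (visiting each vertex's neighbors in the order listed); mark gray on enter, black on exit:
C gray
  L gray
    M gray
    M black
  L black
  H gray
    D gray
      D→M: M black — skip
    D black
  H black
  F gray
    F→M: M black — skip
    K gray
      G gray
        A gray
          A→L: L black — skip
        A black
      G black
    K black
    J gray
    J black
    B gray
      B→D: D black — skip
      B→M: M black — skip
      B→L: L black — skip
    B black
    I gray
      I→L: L black — skip
      I→C: C is gray → back edge
First back edge: I → C.

I->C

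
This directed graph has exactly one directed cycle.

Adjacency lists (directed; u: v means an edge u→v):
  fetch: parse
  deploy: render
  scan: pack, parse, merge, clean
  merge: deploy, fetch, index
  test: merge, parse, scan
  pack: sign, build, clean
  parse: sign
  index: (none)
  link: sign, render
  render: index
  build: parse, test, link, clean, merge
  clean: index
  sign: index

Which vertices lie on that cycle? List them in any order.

DFS with gray/black marking from build:
build gray
  parse gray
    sign gray
      index gray
      index black
    sign black
  parse black
  test gray
    merge gray
      deploy gray
        render gray
          render→index: index black — skip
        render black
      deploy black
      fetch gray
        fetch→parse: parse black — skip
      fetch black
      merge→index: index black — skip
    merge black
    test→parse: parse black — skip
    scan gray
      pack gray
        pack→sign: sign black — skip
        pack→build: build is gray → back edge
Back edge closes the cycle build → test → scan → pack → build; its vertices are {pack, scan, test, build}.

pack, scan, test, build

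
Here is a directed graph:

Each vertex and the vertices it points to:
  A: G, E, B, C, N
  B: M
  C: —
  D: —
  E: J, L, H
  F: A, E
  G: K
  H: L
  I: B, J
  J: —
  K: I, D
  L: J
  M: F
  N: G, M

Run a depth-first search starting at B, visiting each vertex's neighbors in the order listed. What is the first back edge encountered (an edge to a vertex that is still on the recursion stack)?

I→B

DFS from B (visiting each vertex's neighbors in the order listed); mark gray on enter, black on exit:
B gray
  M gray
    F gray
      A gray
        G gray
          K gray
            I gray
              I→B: B is gray → back edge
First back edge: I → B.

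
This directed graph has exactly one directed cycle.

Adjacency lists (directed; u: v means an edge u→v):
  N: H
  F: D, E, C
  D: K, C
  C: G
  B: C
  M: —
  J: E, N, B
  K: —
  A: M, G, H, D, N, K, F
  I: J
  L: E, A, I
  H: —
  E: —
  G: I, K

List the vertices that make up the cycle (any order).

DFS with gray/black marking from I:
I gray
  J gray
    E gray
    E black
    N gray
      H gray
      H black
    N black
    B gray
      C gray
        G gray
          G→I: I is gray → back edge
Back edge closes the cycle I → J → B → C → G → I; its vertices are {B, C, G, I, J}.

B, C, G, I, J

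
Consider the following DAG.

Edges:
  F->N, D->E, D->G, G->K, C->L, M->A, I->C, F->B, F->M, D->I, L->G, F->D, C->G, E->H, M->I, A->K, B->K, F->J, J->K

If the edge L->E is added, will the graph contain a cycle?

Adding L→E creates a cycle iff E can already reach L.
Explore from E: no path reaches L. The graph stays acyclic.

No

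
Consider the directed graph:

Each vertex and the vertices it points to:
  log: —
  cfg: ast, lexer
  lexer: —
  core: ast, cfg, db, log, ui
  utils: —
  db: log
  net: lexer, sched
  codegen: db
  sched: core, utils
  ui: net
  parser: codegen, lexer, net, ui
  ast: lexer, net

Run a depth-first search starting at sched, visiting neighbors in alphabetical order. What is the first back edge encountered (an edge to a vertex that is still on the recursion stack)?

net->sched

DFS from sched (visiting neighbors in alphabetical order); mark gray on enter, black on exit:
sched gray
  core gray
    ast gray
      lexer gray
      lexer black
      net gray
        net→lexer: lexer black — skip
        net→sched: sched is gray → back edge
First back edge: net → sched.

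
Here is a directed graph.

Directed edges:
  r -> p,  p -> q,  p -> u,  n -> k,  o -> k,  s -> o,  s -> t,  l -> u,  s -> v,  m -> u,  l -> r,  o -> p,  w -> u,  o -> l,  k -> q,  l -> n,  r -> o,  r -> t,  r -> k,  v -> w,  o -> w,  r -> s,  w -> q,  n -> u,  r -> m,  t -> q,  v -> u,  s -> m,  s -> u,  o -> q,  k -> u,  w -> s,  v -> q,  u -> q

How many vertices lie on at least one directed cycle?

A vertex is on a directed cycle iff it belongs to a strongly connected component of size ≥ 2 (or has a self-loop).
The vertices on cycles are {l, o, r, s, v, w} — 6 in total.

6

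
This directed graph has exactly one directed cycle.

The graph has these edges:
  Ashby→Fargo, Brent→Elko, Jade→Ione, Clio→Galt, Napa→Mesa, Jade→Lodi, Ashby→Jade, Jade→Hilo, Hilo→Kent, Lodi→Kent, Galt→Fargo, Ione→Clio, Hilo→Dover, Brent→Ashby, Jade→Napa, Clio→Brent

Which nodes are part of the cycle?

Clio, Ione, Jade, Ashby, Brent

DFS with gray/black marking from Jade:
Jade gray
  Napa gray
    Mesa gray
    Mesa black
  Napa black
  Hilo gray
    Kent gray
    Kent black
    Dover gray
    Dover black
  Hilo black
  Lodi gray
    Lodi→Kent: Kent black — skip
  Lodi black
  Ione gray
    Clio gray
      Brent gray
        Ashby gray
          Fargo gray
          Fargo black
          Ashby→Jade: Jade is gray → back edge
Back edge closes the cycle Jade → Ione → Clio → Brent → Ashby → Jade; its vertices are {Clio, Ione, Jade, Ashby, Brent}.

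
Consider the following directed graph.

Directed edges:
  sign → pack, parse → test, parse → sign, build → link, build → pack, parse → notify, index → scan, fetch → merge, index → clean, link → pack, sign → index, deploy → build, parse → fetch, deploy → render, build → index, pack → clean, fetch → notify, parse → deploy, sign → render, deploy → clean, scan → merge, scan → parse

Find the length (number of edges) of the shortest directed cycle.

4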